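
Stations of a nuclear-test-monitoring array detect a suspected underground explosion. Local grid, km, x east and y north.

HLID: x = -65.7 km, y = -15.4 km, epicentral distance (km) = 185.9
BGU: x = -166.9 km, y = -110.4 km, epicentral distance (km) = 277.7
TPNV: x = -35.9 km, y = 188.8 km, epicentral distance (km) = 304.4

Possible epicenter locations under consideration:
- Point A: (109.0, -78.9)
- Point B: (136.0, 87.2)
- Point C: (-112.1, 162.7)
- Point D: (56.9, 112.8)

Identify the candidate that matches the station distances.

Point A

For each candidate, compare |candidate − station| to the reported distance:
Point A: residuals HLID 0.0, BGU 0.0, TPNV 0.0 → max 0.0 km
Point B: residuals HLID 40.4, BGU 84.0, TPNV 104.7 → max 104.7 km
Point C: residuals HLID 1.9, BGU 0.8, TPNV 223.9 → max 223.9 km
Point D: residuals HLID 8.5, BGU 38.4, TPNV 184.5 → max 184.5 km
Only Point A has all residuals ≈ 0.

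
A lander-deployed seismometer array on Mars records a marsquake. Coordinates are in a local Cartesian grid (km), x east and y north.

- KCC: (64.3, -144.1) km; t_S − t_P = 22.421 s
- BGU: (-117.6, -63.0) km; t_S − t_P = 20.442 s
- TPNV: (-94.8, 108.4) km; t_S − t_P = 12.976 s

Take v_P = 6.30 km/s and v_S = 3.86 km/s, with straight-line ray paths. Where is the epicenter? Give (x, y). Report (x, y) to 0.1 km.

Distance from S−P lag: d = Δt · v_P v_S / (v_P − v_S) = Δt · (6.30·3.86)/(6.30−3.86) ≈ 9.9664·Δt.
So d_KCC = 223.46, d_BGU = 203.73, d_TPNV = 129.32 km.
Circle about each station: (x − 64.3)² + (y + 144.1)² = 223.46²; (x + 117.6)² + (y + 63.0)² = 203.73²; (x + 94.8)² + (y − 108.4)² = 129.32².
Subtracting pairs of circle equations eliminates x²+y² and gives linear equations (the radical axes):
-363.8 x + 162.2 y = 1327.92
-318.2 x + 505.0 y = 29049.01
Solving the 2×2 system: x ≈ 30.6, y ≈ 76.8 km.

(30.6, 76.8)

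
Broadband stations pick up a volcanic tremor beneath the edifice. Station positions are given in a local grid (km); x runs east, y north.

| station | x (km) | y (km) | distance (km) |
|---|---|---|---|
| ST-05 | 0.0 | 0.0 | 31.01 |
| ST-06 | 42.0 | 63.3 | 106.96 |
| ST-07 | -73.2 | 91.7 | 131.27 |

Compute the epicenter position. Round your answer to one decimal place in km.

x ≈ -16.1 km, y ≈ -26.5 km

Circle about each station: x² + y² = 31.01²; (x − 42.0)² + (y − 63.3)² = 106.96²; (x + 73.2)² + (y − 91.7)² = 131.27².
Subtracting pairs of circle equations eliminates x²+y² and gives linear equations (the radical axes):
84.0 x + 126.6 y = -4707.93
-146.4 x + 183.4 y = -2503.06
Solving the 2×2 system: x ≈ -16.1, y ≈ -26.5 km.
Check against ST-05 (with the unrounded x, y): √(x²+y²) = 31.01 ≈ 31.01 km. ✓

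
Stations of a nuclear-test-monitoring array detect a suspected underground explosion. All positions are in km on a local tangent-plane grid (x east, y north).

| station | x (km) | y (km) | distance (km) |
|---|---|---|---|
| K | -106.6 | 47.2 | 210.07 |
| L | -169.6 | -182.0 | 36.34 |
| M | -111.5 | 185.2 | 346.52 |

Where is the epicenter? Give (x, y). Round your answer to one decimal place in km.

Circle about each station: (x + 106.6)² + (y − 47.2)² = 210.07²; (x + 169.6)² + (y + 182.0)² = 36.34²; (x + 111.5)² + (y − 185.2)² = 346.52².
Subtracting the K equation from the L and M equations removes the quadratic terms:
-126.0 x − 458.4 y = 91105.57
-9.8 x + 276.0 y = -42806.82
Solving the 2×2 system: x ≈ -140.6, y ≈ -160.1 km.

x ≈ -140.6 km, y ≈ -160.1 km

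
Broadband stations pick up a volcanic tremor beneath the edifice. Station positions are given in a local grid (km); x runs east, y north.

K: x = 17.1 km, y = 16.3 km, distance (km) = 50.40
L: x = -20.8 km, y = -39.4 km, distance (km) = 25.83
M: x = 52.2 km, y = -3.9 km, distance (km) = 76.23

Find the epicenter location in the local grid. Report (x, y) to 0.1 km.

-23.4 km east, -13.7 km north

Circle about each station: (x − 17.1)² + (y − 16.3)² = 50.40²; (x + 20.8)² + (y + 39.4)² = 25.83²; (x − 52.2)² + (y + 3.9)² = 76.23².
Subtracting the K equation from the L and M equations removes the quadratic terms:
-75.8 x − 111.4 y = 3299.87
70.2 x − 40.4 y = -1088.90
Solving the 2×2 system: x ≈ -23.4, y ≈ -13.7 km.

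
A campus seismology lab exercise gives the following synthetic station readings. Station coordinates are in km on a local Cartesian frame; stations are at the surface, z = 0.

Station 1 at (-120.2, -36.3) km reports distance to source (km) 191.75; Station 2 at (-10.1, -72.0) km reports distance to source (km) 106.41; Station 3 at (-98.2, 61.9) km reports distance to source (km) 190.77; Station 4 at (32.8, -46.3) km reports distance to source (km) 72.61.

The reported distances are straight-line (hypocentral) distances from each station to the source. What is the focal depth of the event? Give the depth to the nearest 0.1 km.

z ≈ 63.1 km

Each station gives a sphere (x−x_i)² + (y−y_i)² + z² = d_i² (stations at z=0).
Subtracting the Station 1 sphere from Station 2 and Station 3: z² cancels, leaving linear equations in x and y:
220.2 x − 71.4 y = 14965.25
44.0 x + 196.4 y = -1916.01
Solving: x ≈ 60.410, y ≈ -23.290 km (keep extra digits for the depth step; rounded: 60.4, -23.3).
Then from the Station 1 sphere: z² = 191.75² − (x + 120.2)² − (y + 36.3)² with x = 60.410, y = -23.290, so z ≈ 63.078 ≈ 63.1 km.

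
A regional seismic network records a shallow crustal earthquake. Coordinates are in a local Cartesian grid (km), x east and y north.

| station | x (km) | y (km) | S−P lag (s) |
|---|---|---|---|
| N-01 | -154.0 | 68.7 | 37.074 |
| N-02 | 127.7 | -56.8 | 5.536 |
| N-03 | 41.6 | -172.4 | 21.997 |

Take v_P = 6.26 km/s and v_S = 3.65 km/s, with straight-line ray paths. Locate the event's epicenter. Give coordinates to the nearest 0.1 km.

(158.4, -19.3)

Distance from S−P lag: d = Δt · v_P v_S / (v_P − v_S) = Δt · (6.26·3.65)/(6.26−3.65) ≈ 8.7544·Δt.
So d_N-01 = 324.56, d_N-02 = 48.46, d_N-03 = 192.57 km.
Circle about each station: (x + 154.0)² + (y − 68.7)² = 324.56²; (x − 127.7)² + (y + 56.8)² = 48.46²; (x − 41.6)² + (y + 172.4)² = 192.57².
Subtracting pairs of circle equations eliminates x²+y² and gives linear equations (the radical axes):
563.4 x − 251.0 y = 94088.66
391.2 x − 482.2 y = 71272.62
Solving the 2×2 system: x ≈ 158.4, y ≈ -19.3 km.
Check against N-01 (with the unrounded x, y): √((x + 154.0)²+(y − 68.7)²) = 324.56 ≈ 324.56 km. ✓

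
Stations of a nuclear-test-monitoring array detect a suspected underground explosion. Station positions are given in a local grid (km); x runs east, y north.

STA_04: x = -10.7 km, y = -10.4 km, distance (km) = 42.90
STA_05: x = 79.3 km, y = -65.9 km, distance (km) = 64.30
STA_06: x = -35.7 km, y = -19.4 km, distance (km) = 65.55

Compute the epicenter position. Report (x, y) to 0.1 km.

(29.6, -25.1)

Circle about each station: (x + 10.7)² + (y + 10.4)² = 42.90²; (x − 79.3)² + (y + 65.9)² = 64.30²; (x + 35.7)² + (y + 19.4)² = 65.55².
Subtracting the STA_04 equation from the STA_05 and STA_06 equations removes the quadratic terms:
180.0 x − 111.0 y = 8114.57
-50.0 x − 18.0 y = -1028.19
Solving the 2×2 system: x ≈ 29.6, y ≈ -25.1 km.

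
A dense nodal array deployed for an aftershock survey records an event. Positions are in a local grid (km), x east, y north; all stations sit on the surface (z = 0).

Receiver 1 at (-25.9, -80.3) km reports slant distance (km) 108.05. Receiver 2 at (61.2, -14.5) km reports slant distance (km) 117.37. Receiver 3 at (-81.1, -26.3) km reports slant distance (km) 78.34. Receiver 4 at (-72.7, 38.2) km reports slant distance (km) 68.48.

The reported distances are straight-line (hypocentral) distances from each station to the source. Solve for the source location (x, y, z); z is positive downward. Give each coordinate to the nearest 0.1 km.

Each station gives a sphere (x−x_i)² + (y−y_i)² + z² = d_i² (stations at z=0).
Subtracting the Receiver 1 sphere from Receiver 2 and Receiver 3: z² cancels, leaving linear equations in x and y:
174.2 x + 131.6 y = -5264.12
-110.4 x + 108.0 y = 5687.65
Solving: x ≈ -39.500, y ≈ 12.286 km (keep extra digits for the depth step; rounded: -39.5, 12.3).
Then from the Receiver 1 sphere: z² = 108.05² − (x + 25.9)² − (y + 80.3)² with x = -39.500, y = 12.286, so z ≈ 54.016 ≈ 54.0 km.
Check against Receiver 4 (with the unrounded solution): distance 68.49 ≈ 68.48 km. ✓

(-39.5, 12.3, 54.0)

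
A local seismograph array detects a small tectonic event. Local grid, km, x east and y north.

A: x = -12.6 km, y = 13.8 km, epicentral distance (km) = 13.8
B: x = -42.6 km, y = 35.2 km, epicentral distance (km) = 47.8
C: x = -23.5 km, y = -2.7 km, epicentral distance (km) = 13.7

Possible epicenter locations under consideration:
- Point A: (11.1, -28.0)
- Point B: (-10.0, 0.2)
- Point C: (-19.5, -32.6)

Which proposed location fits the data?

Point B

For each candidate, compare |candidate − station| to the reported distance:
Point A: residuals A 34.3, B 35.1, C 29.2 → max 35.1 km
Point B: residuals A 0.0, B 0.0, C 0.1 → max 0.1 km
Point C: residuals A 33.1, B 23.8, C 16.5 → max 33.1 km
Only Point B has all residuals ≈ 0.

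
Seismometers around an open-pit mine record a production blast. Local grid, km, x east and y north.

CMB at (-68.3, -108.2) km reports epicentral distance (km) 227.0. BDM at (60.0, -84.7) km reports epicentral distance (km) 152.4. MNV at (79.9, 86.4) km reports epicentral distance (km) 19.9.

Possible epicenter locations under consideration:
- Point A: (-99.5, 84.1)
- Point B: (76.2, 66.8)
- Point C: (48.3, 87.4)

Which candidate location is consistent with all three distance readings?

Point B

For each candidate, compare |candidate − station| to the reported distance:
Point A: residuals CMB 32.2, BDM 79.8, MNV 159.5 → max 159.5 km
Point B: residuals CMB 0.1, BDM 0.0, MNV 0.0 → max 0.1 km
Point C: residuals CMB 0.7, BDM 20.1, MNV 11.7 → max 20.1 km
Only Point B has all residuals ≈ 0.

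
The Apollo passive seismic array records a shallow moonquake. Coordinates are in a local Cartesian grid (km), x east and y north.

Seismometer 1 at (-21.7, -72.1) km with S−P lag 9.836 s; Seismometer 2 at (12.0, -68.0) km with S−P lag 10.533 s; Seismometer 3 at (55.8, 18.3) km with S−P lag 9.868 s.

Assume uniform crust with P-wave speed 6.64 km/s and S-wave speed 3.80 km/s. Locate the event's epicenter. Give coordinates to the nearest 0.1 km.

(-31.8, 14.7)

Distance from S−P lag: d = Δt · v_P v_S / (v_P − v_S) = Δt · (6.64·3.80)/(6.64−3.80) ≈ 8.8845·Δt.
So d_Seismometer 1 = 87.39, d_Seismometer 2 = 93.58, d_Seismometer 3 = 87.67 km.
Circle about each station: (x + 21.7)² + (y + 72.1)² = 87.39²; (x − 12.0)² + (y + 68.0)² = 93.58²; (x − 55.8)² + (y − 18.3)² = 87.67².
Subtracting pairs of circle equations eliminates x²+y² and gives linear equations (the radical axes):
67.4 x + 8.2 y = -2021.50
155.0 x + 180.8 y = -2269.79
Solving the 2×2 system: x ≈ -31.8, y ≈ 14.7 km.
Check against Seismometer 1 (with the unrounded x, y): √((x + 21.7)²+(y + 72.1)²) = 87.37 ≈ 87.39 km. ✓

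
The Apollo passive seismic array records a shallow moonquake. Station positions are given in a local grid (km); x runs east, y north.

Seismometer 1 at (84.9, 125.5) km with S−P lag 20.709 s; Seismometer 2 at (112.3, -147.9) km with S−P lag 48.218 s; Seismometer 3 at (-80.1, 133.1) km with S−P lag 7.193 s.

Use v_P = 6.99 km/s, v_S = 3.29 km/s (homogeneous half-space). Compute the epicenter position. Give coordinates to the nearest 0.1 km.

(-42.7, 108.6)

Distance from S−P lag: d = Δt · v_P v_S / (v_P − v_S) = Δt · (6.99·3.29)/(6.99−3.29) ≈ 6.2154·Δt.
So d_Seismometer 1 = 128.72, d_Seismometer 2 = 299.70, d_Seismometer 3 = 44.71 km.
Circle about each station: (x − 84.9)² + (y − 125.5)² = 128.72²; (x − 112.3)² + (y + 147.9)² = 299.70²; (x + 80.1)² + (y − 133.1)² = 44.71².
Subtracting the Seismometer 1 equation from the Seismometer 2 and Seismometer 3 equations removes the quadratic terms:
54.8 x − 546.8 y = -61723.81
-330.0 x + 15.2 y = 15743.21
Solving the 2×2 system: x ≈ -42.7, y ≈ 108.6 km.
Check against Seismometer 1 (with the unrounded x, y): √((x − 84.9)²+(y − 125.5)²) = 128.72 ≈ 128.72 km. ✓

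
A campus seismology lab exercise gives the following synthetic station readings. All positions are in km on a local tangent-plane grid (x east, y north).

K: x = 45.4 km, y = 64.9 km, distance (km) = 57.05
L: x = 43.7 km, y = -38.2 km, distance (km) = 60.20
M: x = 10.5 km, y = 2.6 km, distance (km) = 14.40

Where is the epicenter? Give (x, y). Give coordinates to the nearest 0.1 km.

Circle about each station: (x − 45.4)² + (y − 64.9)² = 57.05²; (x − 43.7)² + (y + 38.2)² = 60.20²; (x − 10.5)² + (y − 2.6)² = 14.40².
Subtracting pairs of circle equations eliminates x²+y² and gives linear equations (the radical axes):
-3.4 x − 206.2 y = -3273.58
-69.8 x − 124.6 y = -3108.82
Solving the 2×2 system: x ≈ 16.7, y ≈ 15.6 km.
Check against K (with the unrounded x, y): √((x − 45.4)²+(y − 64.9)²) = 57.05 ≈ 57.05 km. ✓

(16.7, 15.6)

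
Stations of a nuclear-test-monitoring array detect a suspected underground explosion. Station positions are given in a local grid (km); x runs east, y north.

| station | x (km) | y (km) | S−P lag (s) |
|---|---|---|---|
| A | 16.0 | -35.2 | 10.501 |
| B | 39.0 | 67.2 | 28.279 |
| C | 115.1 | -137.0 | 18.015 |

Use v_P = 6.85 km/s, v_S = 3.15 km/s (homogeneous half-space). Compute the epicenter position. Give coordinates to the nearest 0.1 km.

(18.2, -96.4)

Distance from S−P lag: d = Δt · v_P v_S / (v_P − v_S) = Δt · (6.85·3.15)/(6.85−3.15) ≈ 5.8318·Δt.
So d_A = 61.24, d_B = 164.92, d_C = 105.06 km.
Circle about each station: (x − 16.0)² + (y + 35.2)² = 61.24²; (x − 39.0)² + (y − 67.2)² = 164.92²; (x − 115.1)² + (y + 137.0)² = 105.06².
Subtracting the A equation from the B and C equations removes the quadratic terms:
46.0 x + 204.8 y = -18906.47
198.2 x − 203.6 y = 23234.70
Solving the 2×2 system: x ≈ 18.2, y ≈ -96.4 km.
Check against A (with the unrounded x, y): √((x − 16.0)²+(y + 35.2)²) = 61.24 ≈ 61.24 km. ✓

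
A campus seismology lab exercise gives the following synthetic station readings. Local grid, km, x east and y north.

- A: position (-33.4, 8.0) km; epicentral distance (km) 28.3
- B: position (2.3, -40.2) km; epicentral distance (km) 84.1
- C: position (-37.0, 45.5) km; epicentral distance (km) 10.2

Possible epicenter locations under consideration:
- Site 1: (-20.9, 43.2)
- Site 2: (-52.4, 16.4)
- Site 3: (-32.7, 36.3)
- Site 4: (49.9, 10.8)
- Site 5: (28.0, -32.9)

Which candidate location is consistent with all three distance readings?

Site 3

For each candidate, compare |candidate − station| to the reported distance:
Site 1: residuals A 9.1, B 2.5, C 6.1 → max 9.1 km
Site 2: residuals A 7.5, B 5.4, C 22.7 → max 22.7 km
Site 3: residuals A 0.0, B 0.0, C 0.0 → max 0.0 km
Site 4: residuals A 55.0, B 14.3, C 83.4 → max 83.4 km
Site 5: residuals A 45.5, B 57.4, C 91.6 → max 91.6 km
Only Site 3 has all residuals ≈ 0.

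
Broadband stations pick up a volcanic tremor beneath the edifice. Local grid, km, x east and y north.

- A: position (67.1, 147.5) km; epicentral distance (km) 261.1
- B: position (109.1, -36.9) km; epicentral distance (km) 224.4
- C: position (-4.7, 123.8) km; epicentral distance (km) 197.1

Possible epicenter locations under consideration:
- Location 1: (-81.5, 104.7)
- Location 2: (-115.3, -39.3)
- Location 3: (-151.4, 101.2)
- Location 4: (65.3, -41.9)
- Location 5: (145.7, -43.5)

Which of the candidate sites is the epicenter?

For each candidate, compare |candidate − station| to the reported distance:
Location 1: residuals A 106.5, B 13.0, C 118.0 → max 118.0 km
Location 2: residuals A 0.0, B 0.0, C 0.0 → max 0.0 km
Location 3: residuals A 37.7, B 70.4, C 48.7 → max 70.4 km
Location 4: residuals A 71.7, B 180.3, C 17.2 → max 180.3 km
Location 5: residuals A 54.6, B 187.2, C 27.9 → max 187.2 km
Only Location 2 has all residuals ≈ 0.

Location 2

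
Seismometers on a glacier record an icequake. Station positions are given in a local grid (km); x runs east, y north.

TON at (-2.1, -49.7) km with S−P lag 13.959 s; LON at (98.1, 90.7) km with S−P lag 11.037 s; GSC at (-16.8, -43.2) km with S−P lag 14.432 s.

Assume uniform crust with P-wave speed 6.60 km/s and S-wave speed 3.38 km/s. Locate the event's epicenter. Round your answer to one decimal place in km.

Distance from S−P lag: d = Δt · v_P v_S / (v_P − v_S) = Δt · (6.60·3.38)/(6.60−3.38) ≈ 6.9280·Δt.
So d_TON = 96.71, d_LON = 76.46, d_GSC = 99.98 km.
Circle about each station: (x + 2.1)² + (y + 49.7)² = 96.71²; (x − 98.1)² + (y − 90.7)² = 76.46²; (x + 16.8)² + (y + 43.2)² = 99.98².
Subtracting the TON equation from the LON and GSC equations removes the quadratic terms:
200.4 x + 280.8 y = 18882.29
-29.4 x + 13.0 y = -969.20
Solving the 2×2 system: x ≈ 47.7, y ≈ 33.2 km.

x ≈ 47.7 km, y ≈ 33.2 km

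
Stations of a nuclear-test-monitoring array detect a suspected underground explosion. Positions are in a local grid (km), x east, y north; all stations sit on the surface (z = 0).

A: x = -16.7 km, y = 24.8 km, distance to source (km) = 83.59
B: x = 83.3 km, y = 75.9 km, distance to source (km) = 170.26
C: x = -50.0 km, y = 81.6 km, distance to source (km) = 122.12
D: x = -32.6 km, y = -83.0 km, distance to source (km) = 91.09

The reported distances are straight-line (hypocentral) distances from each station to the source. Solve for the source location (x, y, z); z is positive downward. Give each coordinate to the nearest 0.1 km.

(-40.4, -20.7, 66.0)

Each station gives a sphere (x−x_i)² + (y−y_i)² + z² = d_i² (stations at z=0).
Subtracting the A sphere from B and C: z² cancels, leaving linear equations in x and y:
200.0 x + 102.2 y = -10195.41
-66.6 x + 113.6 y = 338.62
Solving: x ≈ -40.398, y ≈ -20.703 km (keep extra digits for the depth step; rounded: -40.4, -20.7).
Then from the A sphere: z² = 83.59² − (x + 16.7)² − (y − 24.8)² with x = -40.398, y = -20.703, so z ≈ 65.994 ≈ 66.0 km.
Check against D (with the unrounded solution): distance 91.09 ≈ 91.09 km. ✓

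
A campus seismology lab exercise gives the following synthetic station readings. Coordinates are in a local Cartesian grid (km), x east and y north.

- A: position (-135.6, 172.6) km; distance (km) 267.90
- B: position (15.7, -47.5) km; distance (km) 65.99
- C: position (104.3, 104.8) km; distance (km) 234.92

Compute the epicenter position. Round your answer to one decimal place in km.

-42.5 km east, -78.6 km north

Circle about each station: (x + 135.6)² + (y − 172.6)² = 267.90²; (x − 15.7)² + (y + 47.5)² = 65.99²; (x − 104.3)² + (y − 104.8)² = 234.92².
Subtracting pairs of circle equations eliminates x²+y² and gives linear equations (the radical axes):
302.6 x − 440.2 y = 21740.35
479.8 x − 135.6 y = -9733.59
Solving the 2×2 system: x ≈ -42.5, y ≈ -78.6 km.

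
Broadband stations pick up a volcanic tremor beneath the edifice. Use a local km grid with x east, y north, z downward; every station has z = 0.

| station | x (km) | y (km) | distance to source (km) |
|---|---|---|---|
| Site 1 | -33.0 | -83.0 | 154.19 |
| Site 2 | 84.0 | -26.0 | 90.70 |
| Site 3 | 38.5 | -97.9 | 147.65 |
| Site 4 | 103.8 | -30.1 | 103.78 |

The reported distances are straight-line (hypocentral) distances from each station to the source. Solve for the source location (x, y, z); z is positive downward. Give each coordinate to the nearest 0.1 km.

(44.4, 43.1, 43.4)

Each station gives a sphere (x−x_i)² + (y−y_i)² + z² = d_i² (stations at z=0).
Subtracting the Site 1 sphere from Site 2 and Site 3: z² cancels, leaving linear equations in x and y:
234.0 x + 114.0 y = 15302.07
143.0 x − 29.8 y = 5062.69
Solving: x ≈ 44.388, y ≈ 43.116 km (keep extra digits for the depth step; rounded: 44.4, 43.1).
Then from the Site 1 sphere: z² = 154.19² − (x + 33.0)² − (y + 83.0)² with x = 44.388, y = 43.116, so z ≈ 43.364 ≈ 43.4 km.
Check against Site 4 (with the unrounded solution): distance 103.78 ≈ 103.78 km. ✓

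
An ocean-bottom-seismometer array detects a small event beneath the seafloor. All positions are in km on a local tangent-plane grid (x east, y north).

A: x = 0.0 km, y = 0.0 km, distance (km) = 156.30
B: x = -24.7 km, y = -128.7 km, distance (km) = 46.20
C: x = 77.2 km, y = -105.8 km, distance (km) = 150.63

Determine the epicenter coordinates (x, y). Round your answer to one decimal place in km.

Circle about each station: x² + y² = 156.30²; (x + 24.7)² + (y + 128.7)² = 46.20²; (x − 77.2)² + (y + 105.8)² = 150.63².
Subtracting the A equation from the B and C equations removes the quadratic terms:
-49.4 x − 257.4 y = 39469.03
154.4 x − 211.6 y = 18893.77
Solving the 2×2 system: x ≈ -69.5, y ≈ -140.0 km.

-69.5 km east, -140.0 km north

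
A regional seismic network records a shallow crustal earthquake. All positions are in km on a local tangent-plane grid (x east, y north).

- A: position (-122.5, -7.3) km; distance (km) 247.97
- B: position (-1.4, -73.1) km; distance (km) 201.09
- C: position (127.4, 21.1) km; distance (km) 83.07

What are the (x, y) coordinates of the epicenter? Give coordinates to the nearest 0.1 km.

(101.1, 99.9)

Circle about each station: (x + 122.5)² + (y + 7.3)² = 247.97²; (x + 1.4)² + (y + 73.1)² = 201.09²; (x − 127.4)² + (y − 21.1)² = 83.07².
Subtracting pairs of circle equations eliminates x²+y² and gives linear equations (the radical axes):
242.2 x − 131.6 y = 11337.96
499.8 x + 56.8 y = 56204.93
Solving the 2×2 system: x ≈ 101.1, y ≈ 99.9 km.
Check against A (with the unrounded x, y): √((x + 122.5)²+(y + 7.3)²) = 247.98 ≈ 247.97 km. ✓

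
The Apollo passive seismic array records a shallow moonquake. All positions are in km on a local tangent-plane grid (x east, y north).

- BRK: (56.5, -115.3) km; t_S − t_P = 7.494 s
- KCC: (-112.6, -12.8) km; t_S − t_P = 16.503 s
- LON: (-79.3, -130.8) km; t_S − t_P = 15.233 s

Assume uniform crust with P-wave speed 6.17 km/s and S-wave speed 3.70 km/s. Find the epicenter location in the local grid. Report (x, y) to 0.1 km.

Distance from S−P lag: d = Δt · v_P v_S / (v_P − v_S) = Δt · (6.17·3.70)/(6.17−3.70) ≈ 9.2425·Δt.
So d_BRK = 69.26, d_KCC = 152.53, d_LON = 140.79 km.
Circle about each station: (x − 56.5)² + (y + 115.3)² = 69.26²; (x + 112.6)² + (y + 12.8)² = 152.53²; (x + 79.3)² + (y + 130.8)² = 140.79².
Subtracting the BRK equation from the KCC and LON equations removes the quadratic terms:
-338.2 x + 205.0 y = -22112.19
-271.6 x − 31.0 y = -8114.09
Solving the 2×2 system: x ≈ 35.5, y ≈ -49.3 km.
Check against BRK (with the unrounded x, y): √((x − 56.5)²+(y + 115.3)²) = 69.26 ≈ 69.26 km. ✓

35.5 km east, -49.3 km north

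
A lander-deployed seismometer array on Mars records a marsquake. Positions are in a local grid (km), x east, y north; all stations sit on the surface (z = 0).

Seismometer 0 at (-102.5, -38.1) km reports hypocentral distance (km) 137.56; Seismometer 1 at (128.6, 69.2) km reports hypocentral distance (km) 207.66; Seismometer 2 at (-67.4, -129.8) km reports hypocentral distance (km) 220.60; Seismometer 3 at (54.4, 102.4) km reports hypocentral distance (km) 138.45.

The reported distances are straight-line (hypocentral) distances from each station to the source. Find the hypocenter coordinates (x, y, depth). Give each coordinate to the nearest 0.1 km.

x ≈ -70.9 km, y ≈ 83.6 km, depth ≈ 55.8 km

Each station gives a sphere (x−x_i)² + (y−y_i)² + z² = d_i² (stations at z=0).
Subtracting the Seismometer 0 sphere from Seismometer 1 and Seismometer 2: z² cancels, leaving linear equations in x and y:
462.2 x + 214.6 y = -14831.18
70.2 x − 183.4 y = -20308.67
Solving: x ≈ -70.902, y ≈ 83.595 km (keep extra digits for the depth step; rounded: -70.9, 83.6).
Then from the Seismometer 0 sphere: z² = 137.56² − (x + 102.5)² − (y + 38.1)² with x = -70.902, y = 83.595, so z ≈ 55.809 ≈ 55.8 km.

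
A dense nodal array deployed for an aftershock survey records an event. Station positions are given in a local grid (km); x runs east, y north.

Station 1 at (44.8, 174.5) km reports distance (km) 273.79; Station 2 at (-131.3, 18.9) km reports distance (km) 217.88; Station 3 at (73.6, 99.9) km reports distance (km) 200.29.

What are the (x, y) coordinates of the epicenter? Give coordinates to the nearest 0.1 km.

51.8 km east, -99.2 km north

Circle about each station: (x − 44.8)² + (y − 174.5)² = 273.79²; (x + 131.3)² + (y − 18.9)² = 217.88²; (x − 73.6)² + (y − 99.9)² = 200.29².
Subtracting the Station 1 equation from the Station 2 and Station 3 equations removes the quadratic terms:
-352.2 x − 311.2 y = 12628.88
57.6 x − 149.2 y = 17784.56
Solving the 2×2 system: x ≈ 51.8, y ≈ -99.2 km.
Check against Station 1 (with the unrounded x, y): √((x − 44.8)²+(y − 174.5)²) = 273.79 ≈ 273.79 km. ✓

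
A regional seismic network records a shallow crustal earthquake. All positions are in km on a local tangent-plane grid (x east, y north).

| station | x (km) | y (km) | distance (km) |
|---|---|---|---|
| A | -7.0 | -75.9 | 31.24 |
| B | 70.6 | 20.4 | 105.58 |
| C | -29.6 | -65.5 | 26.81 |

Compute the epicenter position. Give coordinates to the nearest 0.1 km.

(-12.2, -45.1)

Circle about each station: (x + 7.0)² + (y + 75.9)² = 31.24²; (x − 70.6)² + (y − 20.4)² = 105.58²; (x + 29.6)² + (y + 65.5)² = 26.81².
Subtracting the A equation from the B and C equations removes the quadratic terms:
155.2 x + 192.6 y = -10580.49
-45.2 x + 20.8 y = -386.24
Solving the 2×2 system: x ≈ -12.2, y ≈ -45.1 km.
Check against A (with the unrounded x, y): √((x + 7.0)²+(y + 75.9)²) = 31.24 ≈ 31.24 km. ✓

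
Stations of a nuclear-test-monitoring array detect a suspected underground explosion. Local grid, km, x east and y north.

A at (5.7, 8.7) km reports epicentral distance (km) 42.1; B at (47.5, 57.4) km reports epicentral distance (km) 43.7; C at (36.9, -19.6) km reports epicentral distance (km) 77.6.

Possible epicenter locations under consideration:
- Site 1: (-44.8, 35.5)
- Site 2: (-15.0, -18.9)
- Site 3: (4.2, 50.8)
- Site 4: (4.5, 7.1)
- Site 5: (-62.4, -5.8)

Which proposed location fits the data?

Site 3

For each candidate, compare |candidate − station| to the reported distance:
Site 1: residuals A 15.1, B 51.2, C 20.9 → max 51.2 km
Site 2: residuals A 7.6, B 54.9, C 25.7 → max 54.9 km
Site 3: residuals A 0.0, B 0.1, C 0.0 → max 0.1 km
Site 4: residuals A 40.1, B 22.5, C 35.6 → max 40.1 km
Site 5: residuals A 27.5, B 83.1, C 22.7 → max 83.1 km
Only Site 3 has all residuals ≈ 0.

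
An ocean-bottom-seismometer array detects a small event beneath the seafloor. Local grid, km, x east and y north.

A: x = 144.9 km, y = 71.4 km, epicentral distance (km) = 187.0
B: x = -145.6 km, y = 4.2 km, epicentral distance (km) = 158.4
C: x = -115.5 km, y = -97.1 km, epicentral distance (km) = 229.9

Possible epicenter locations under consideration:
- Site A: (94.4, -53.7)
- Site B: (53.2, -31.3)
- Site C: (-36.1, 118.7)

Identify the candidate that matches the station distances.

Site C

For each candidate, compare |candidate − station| to the reported distance:
Site A: residuals A 52.1, B 88.5, C 15.6 → max 88.5 km
Site B: residuals A 49.3, B 43.5, C 48.8 → max 49.3 km
Site C: residuals A 0.1, B 0.0, C 0.0 → max 0.1 km
Only Site C has all residuals ≈ 0.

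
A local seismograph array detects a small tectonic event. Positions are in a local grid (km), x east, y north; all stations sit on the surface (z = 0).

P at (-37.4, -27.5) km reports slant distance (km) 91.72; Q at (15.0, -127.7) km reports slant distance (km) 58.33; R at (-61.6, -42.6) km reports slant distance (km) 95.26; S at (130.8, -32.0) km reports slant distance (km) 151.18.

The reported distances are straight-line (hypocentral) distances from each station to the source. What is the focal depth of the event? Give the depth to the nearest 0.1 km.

Each station gives a sphere (x−x_i)² + (y−y_i)² + z² = d_i² (stations at z=0).
Subtracting the P sphere from Q and R: z² cancels, leaving linear equations in x and y:
104.8 x − 200.4 y = 19387.45
-48.4 x − 30.2 y = 2792.40
Solving: x ≈ 2.014, y ≈ -95.691 km (keep extra digits for the depth step; rounded: 2.0, -95.7).
Then from the P sphere: z² = 91.72² − (x + 37.4)² − (y + 27.5)² with x = 2.014, y = -95.691, so z ≈ 47.001 ≈ 47.0 km.
Check against S (with the unrounded solution): distance 151.17 ≈ 151.18 km. ✓

47.0 km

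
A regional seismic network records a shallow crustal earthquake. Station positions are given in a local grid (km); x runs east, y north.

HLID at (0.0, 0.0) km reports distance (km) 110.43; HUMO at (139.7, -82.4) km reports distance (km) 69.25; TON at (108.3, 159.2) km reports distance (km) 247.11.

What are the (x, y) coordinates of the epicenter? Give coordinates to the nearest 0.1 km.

Circle about each station: x² + y² = 110.43²; (x − 139.7)² + (y + 82.4)² = 69.25²; (x − 108.3)² + (y − 159.2)² = 247.11².
Subtracting pairs of circle equations eliminates x²+y² and gives linear equations (the radical axes):
279.4 x − 164.8 y = 33705.07
216.6 x + 318.4 y = -11795.04
Solving the 2×2 system: x ≈ 70.5, y ≈ -85.0 km.
Check against HLID (with the unrounded x, y): √(x²+y²) = 110.43 ≈ 110.43 km. ✓

x ≈ 70.5 km, y ≈ -85.0 km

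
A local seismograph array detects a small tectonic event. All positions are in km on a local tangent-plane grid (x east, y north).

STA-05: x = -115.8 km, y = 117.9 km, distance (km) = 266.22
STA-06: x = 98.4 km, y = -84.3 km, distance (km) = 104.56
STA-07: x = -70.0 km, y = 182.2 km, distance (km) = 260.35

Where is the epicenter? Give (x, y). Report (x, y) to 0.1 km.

129.9 km east, 15.4 km north

Circle about each station: (x + 115.8)² + (y − 117.9)² = 266.22²; (x − 98.4)² + (y + 84.3)² = 104.56²; (x + 70.0)² + (y − 182.2)² = 260.35².
Subtracting pairs of circle equations eliminates x²+y² and gives linear equations (the radical axes):
428.4 x − 404.4 y = 49419.29
91.6 x + 128.6 y = 13877.76
Solving the 2×2 system: x ≈ 129.9, y ≈ 15.4 km.
Check against STA-05 (with the unrounded x, y): √((x + 115.8)²+(y − 117.9)²) = 266.22 ≈ 266.22 km. ✓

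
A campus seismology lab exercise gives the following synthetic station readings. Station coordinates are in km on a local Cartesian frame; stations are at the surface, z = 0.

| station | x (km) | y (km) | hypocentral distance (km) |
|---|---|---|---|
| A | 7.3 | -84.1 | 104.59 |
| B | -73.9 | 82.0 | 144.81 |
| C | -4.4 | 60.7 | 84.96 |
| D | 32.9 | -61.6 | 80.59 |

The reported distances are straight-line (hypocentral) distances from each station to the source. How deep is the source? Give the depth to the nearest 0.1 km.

Each station gives a sphere (x−x_i)² + (y−y_i)² + z² = d_i² (stations at z=0).
Subtracting the A sphere from B and C: z² cancels, leaving linear equations in x and y:
-162.4 x + 332.2 y = -4971.76
-23.4 x + 289.6 y = 298.62
Solving: x ≈ 39.203, y ≈ 4.199 km (keep extra digits for the depth step; rounded: 39.2, 4.2).
Then from the A sphere: z² = 104.59² − (x − 7.3)² − (y + 84.1)² with x = 39.203, y = 4.199, so z ≈ 46.093 ≈ 46.1 km.

z ≈ 46.1 km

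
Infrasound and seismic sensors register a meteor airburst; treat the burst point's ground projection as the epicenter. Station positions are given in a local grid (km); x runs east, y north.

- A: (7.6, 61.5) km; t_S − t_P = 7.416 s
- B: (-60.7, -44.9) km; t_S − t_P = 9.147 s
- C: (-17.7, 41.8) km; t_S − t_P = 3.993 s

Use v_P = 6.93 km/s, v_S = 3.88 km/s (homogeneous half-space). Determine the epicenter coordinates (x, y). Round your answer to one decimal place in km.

-52.3 km east, 35.3 km north

Distance from S−P lag: d = Δt · v_P v_S / (v_P − v_S) = Δt · (6.93·3.88)/(6.93−3.88) ≈ 8.8159·Δt.
So d_A = 65.38, d_B = 80.64, d_C = 35.20 km.
Circle about each station: (x − 7.6)² + (y − 61.5)² = 65.38²; (x + 60.7)² + (y + 44.9)² = 80.64²; (x + 17.7)² + (y − 41.8)² = 35.20².
Subtracting the A equation from the B and C equations removes the quadratic terms:
-136.6 x − 212.8 y = -367.78
-50.6 x − 39.4 y = 1256.02
Solving the 2×2 system: x ≈ -52.3, y ≈ 35.3 km.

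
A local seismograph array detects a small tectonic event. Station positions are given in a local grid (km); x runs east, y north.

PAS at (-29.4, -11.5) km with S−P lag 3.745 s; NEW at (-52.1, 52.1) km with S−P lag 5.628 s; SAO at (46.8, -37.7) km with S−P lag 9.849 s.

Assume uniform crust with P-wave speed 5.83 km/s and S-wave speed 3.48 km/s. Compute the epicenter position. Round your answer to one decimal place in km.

-17.1 km east, 18.4 km north

Distance from S−P lag: d = Δt · v_P v_S / (v_P − v_S) = Δt · (5.83·3.48)/(5.83−3.48) ≈ 8.6334·Δt.
So d_PAS = 32.33, d_NEW = 48.59, d_SAO = 85.03 km.
Circle about each station: (x + 29.4)² + (y + 11.5)² = 32.33²; (x + 52.1)² + (y − 52.1)² = 48.59²; (x − 46.8)² + (y + 37.7)² = 85.03².
Subtracting the PAS equation from the NEW and SAO equations removes the quadratic terms:
-45.4 x + 127.2 y = 3116.45
152.4 x − 52.4 y = -3569.95
Solving the 2×2 system: x ≈ -17.1, y ≈ 18.4 km.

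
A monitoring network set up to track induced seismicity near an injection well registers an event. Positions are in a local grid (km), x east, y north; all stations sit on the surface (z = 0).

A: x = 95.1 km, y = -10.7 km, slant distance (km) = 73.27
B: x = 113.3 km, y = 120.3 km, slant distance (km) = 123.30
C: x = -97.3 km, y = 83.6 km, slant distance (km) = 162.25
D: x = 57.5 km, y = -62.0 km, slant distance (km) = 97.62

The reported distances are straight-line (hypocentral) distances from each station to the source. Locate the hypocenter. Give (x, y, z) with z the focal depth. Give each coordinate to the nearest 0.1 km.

x ≈ 47.8 km, y ≈ 25.1 km, depth ≈ 43.0 km

Each station gives a sphere (x−x_i)² + (y−y_i)² + z² = d_i² (stations at z=0).
Subtracting the A sphere from B and C: z² cancels, leaving linear equations in x and y:
36.4 x + 262.0 y = 8316.08
-384.8 x + 188.6 y = -13658.82
Solving: x ≈ 47.798, y ≈ 25.100 km (keep extra digits for the depth step; rounded: 47.8, 25.1).
Then from the A sphere: z² = 73.27² − (x − 95.1)² − (y + 10.7)² with x = 47.798, y = 25.100, so z ≈ 43.004 ≈ 43.0 km.
Check against D (with the unrounded solution): distance 97.62 ≈ 97.62 km. ✓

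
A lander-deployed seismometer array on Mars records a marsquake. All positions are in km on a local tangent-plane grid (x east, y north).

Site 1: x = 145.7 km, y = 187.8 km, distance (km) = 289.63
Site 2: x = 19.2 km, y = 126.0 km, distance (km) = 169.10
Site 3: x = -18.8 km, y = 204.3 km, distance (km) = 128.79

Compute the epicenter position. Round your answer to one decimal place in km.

Circle about each station: (x − 145.7)² + (y − 187.8)² = 289.63²; (x − 19.2)² + (y − 126.0)² = 169.10²; (x + 18.8)² + (y − 204.3)² = 128.79².
Subtracting pairs of circle equations eliminates x²+y² and gives linear equations (the radical axes):
-253.0 x − 123.6 y = 15038.04
-329.0 x + 33.0 y = 52893.27
Solving the 2×2 system: x ≈ -143.5, y ≈ 172.1 km.

x ≈ -143.5 km, y ≈ 172.1 km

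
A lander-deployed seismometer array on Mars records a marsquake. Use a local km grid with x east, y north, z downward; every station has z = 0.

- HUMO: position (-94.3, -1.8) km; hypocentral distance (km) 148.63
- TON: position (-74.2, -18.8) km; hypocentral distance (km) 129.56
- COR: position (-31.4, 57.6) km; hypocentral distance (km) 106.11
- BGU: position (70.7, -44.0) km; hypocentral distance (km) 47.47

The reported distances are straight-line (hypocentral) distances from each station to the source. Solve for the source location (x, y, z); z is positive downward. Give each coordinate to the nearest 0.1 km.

x ≈ 53.2 km, y ≈ -3.8 km, depth ≈ 18.2 km

Each station gives a sphere (x−x_i)² + (y−y_i)² + z² = d_i² (stations at z=0).
Subtracting the HUMO sphere from TON and COR: z² cancels, leaving linear equations in x and y:
40.2 x − 34.0 y = 2268.43
125.8 x + 118.8 y = 6239.53
Solving: x ≈ 53.202, y ≈ -3.815 km (keep extra digits for the depth step; rounded: 53.2, -3.8).
Then from the HUMO sphere: z² = 148.63² − (x + 94.3)² − (y + 1.8)² with x = 53.202, y = -3.815, so z ≈ 18.165 ≈ 18.2 km.
Check against BGU (with the unrounded solution): distance 47.44 ≈ 47.47 km. ✓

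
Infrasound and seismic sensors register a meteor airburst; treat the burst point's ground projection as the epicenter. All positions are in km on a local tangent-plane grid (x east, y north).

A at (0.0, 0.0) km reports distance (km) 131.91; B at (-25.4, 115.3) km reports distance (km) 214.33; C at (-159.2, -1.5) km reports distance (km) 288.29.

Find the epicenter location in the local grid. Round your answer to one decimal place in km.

127.1 km east, -35.3 km north

Circle about each station: x² + y² = 131.91²; (x + 25.4)² + (y − 115.3)² = 214.33²; (x + 159.2)² + (y + 1.5)² = 288.29².
Subtracting the A equation from the B and C equations removes the quadratic terms:
-50.8 x + 230.6 y = -14597.85
-318.4 x − 3.0 y = -40363.99
Solving the 2×2 system: x ≈ 127.1, y ≈ -35.3 km.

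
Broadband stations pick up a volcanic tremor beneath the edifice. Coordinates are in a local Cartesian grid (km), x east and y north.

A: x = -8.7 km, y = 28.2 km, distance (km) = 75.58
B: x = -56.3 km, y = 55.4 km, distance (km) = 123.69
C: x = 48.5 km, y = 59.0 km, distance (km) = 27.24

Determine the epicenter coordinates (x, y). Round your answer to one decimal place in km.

Circle about each station: (x + 8.7)² + (y − 28.2)² = 75.58²; (x + 56.3)² + (y − 55.4)² = 123.69²; (x − 48.5)² + (y − 59.0)² = 27.24².
Subtracting pairs of circle equations eliminates x²+y² and gives linear equations (the radical axes):
-95.2 x + 54.4 y = -4218.96
114.4 x + 61.6 y = 9932.64
Solving the 2×2 system: x ≈ 66.2, y ≈ 38.3 km.
Check against A (with the unrounded x, y): √((x + 8.7)²+(y − 28.2)²) = 75.58 ≈ 75.58 km. ✓

(66.2, 38.3)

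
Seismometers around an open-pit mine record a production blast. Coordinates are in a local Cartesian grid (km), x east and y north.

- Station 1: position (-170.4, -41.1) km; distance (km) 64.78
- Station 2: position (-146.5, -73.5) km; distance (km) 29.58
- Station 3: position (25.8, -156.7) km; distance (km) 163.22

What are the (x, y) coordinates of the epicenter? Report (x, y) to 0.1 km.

(-117.3, -78.2)

Circle about each station: (x + 170.4)² + (y + 41.1)² = 64.78²; (x + 146.5)² + (y + 73.5)² = 29.58²; (x − 25.8)² + (y + 156.7)² = 163.22².
Subtracting pairs of circle equations eliminates x²+y² and gives linear equations (the radical axes):
47.8 x − 64.8 y = -539.40
392.4 x − 231.2 y = -27949.16
Solving the 2×2 system: x ≈ -117.3, y ≈ -78.2 km.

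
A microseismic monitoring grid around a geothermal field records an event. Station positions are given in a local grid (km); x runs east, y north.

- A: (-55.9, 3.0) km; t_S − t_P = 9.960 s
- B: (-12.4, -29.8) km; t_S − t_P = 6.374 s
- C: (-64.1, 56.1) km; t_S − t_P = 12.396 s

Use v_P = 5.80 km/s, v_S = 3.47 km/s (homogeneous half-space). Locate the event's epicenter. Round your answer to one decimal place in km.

(30.1, 5.2)

Distance from S−P lag: d = Δt · v_P v_S / (v_P − v_S) = Δt · (5.80·3.47)/(5.80−3.47) ≈ 8.6378·Δt.
So d_A = 86.03, d_B = 55.06, d_C = 107.07 km.
Circle about each station: (x + 55.9)² + (y − 3.0)² = 86.03²; (x + 12.4)² + (y + 29.8)² = 55.06²; (x + 64.1)² + (y − 56.1)² = 107.07².
Subtracting pairs of circle equations eliminates x²+y² and gives linear equations (the radical axes):
87.0 x − 65.6 y = 2277.55
-16.4 x + 106.2 y = 59.39
Solving the 2×2 system: x ≈ 30.1, y ≈ 5.2 km.
Check against A (with the unrounded x, y): √((x + 55.9)²+(y − 3.0)²) = 86.03 ≈ 86.03 km. ✓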